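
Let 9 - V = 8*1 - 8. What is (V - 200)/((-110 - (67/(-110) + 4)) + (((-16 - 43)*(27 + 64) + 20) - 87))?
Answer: 21010/610433 ≈ 0.034418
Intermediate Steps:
V = 9 (V = 9 - (8*1 - 8) = 9 - (8 - 8) = 9 - 1*0 = 9 + 0 = 9)
(V - 200)/((-110 - (67/(-110) + 4)) + (((-16 - 43)*(27 + 64) + 20) - 87)) = (9 - 200)/((-110 - (67/(-110) + 4)) + (((-16 - 43)*(27 + 64) + 20) - 87)) = -191/((-110 - (67*(-1/110) + 4)) + ((-59*91 + 20) - 87)) = -191/((-110 - (-67/110 + 4)) + ((-5369 + 20) - 87)) = -191/((-110 - 1*373/110) + (-5349 - 87)) = -191/((-110 - 373/110) - 5436) = -191/(-12473/110 - 5436) = -191/(-610433/110) = -191*(-110/610433) = 21010/610433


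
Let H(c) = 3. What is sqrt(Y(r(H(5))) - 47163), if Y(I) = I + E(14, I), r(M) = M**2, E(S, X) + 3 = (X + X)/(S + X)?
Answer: I*sqrt(24945639)/23 ≈ 217.15*I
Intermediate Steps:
E(S, X) = -3 + 2*X/(S + X) (E(S, X) = -3 + (X + X)/(S + X) = -3 + (2*X)/(S + X) = -3 + 2*X/(S + X))
Y(I) = I + (-42 - I)/(14 + I) (Y(I) = I + (-I - 3*14)/(14 + I) = I + (-I - 42)/(14 + I) = I + (-42 - I)/(14 + I))
sqrt(Y(r(H(5))) - 47163) = sqrt((-42 - 1*3**2 + 3**2*(14 + 3**2))/(14 + 3**2) - 47163) = sqrt((-42 - 1*9 + 9*(14 + 9))/(14 + 9) - 47163) = sqrt((-42 - 9 + 9*23)/23 - 47163) = sqrt((-42 - 9 + 207)/23 - 47163) = sqrt((1/23)*156 - 47163) = sqrt(156/23 - 47163) = sqrt(-1084593/23) = I*sqrt(24945639)/23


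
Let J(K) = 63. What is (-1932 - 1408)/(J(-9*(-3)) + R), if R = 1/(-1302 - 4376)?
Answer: -18964520/357713 ≈ -53.016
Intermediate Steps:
R = -1/5678 (R = 1/(-5678) = -1/5678 ≈ -0.00017612)
(-1932 - 1408)/(J(-9*(-3)) + R) = (-1932 - 1408)/(63 - 1/5678) = -3340/357713/5678 = -3340*5678/357713 = -18964520/357713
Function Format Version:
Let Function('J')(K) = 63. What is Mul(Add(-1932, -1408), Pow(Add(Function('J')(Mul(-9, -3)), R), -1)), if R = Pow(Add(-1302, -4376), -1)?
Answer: Rational(-18964520, 357713) ≈ -53.016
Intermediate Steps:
R = Rational(-1, 5678) (R = Pow(-5678, -1) = Rational(-1, 5678) ≈ -0.00017612)
Mul(Add(-1932, -1408), Pow(Add(Function('J')(Mul(-9, -3)), R), -1)) = Mul(Add(-1932, -1408), Pow(Add(63, Rational(-1, 5678)), -1)) = Mul(-3340, Pow(Rational(357713, 5678), -1)) = Mul(-3340, Rational(5678, 357713)) = Rational(-18964520, 357713)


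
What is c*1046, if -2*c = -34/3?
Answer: 17782/3 ≈ 5927.3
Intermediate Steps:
c = 17/3 (c = -(-17)/3 = -½*(-34/3) = 17/3 ≈ 5.6667)
c*1046 = (17/3)*1046 = 17782/3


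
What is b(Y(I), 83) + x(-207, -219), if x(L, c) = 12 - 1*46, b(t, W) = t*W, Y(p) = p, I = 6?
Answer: 464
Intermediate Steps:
b(t, W) = W*t
x(L, c) = -34 (x(L, c) = 12 - 46 = -34)
b(Y(I), 83) + x(-207, -219) = 83*6 - 34 = 498 - 34 = 464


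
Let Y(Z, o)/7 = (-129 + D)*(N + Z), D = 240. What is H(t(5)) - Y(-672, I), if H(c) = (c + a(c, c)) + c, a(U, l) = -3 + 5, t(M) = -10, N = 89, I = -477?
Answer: 452973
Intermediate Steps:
Y(Z, o) = 69153 + 777*Z (Y(Z, o) = 7*((-129 + 240)*(89 + Z)) = 7*(111*(89 + Z)) = 7*(9879 + 111*Z) = 69153 + 777*Z)
a(U, l) = 2
H(c) = 2 + 2*c (H(c) = (c + 2) + c = (2 + c) + c = 2 + 2*c)
H(t(5)) - Y(-672, I) = (2 + 2*(-10)) - (69153 + 777*(-672)) = (2 - 20) - (69153 - 522144) = -18 - 1*(-452991) = -18 + 452991 = 452973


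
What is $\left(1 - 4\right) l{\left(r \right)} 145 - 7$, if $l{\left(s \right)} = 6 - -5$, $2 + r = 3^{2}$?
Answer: $-4792$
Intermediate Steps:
$r = 7$ ($r = -2 + 3^{2} = -2 + 9 = 7$)
$l{\left(s \right)} = 11$ ($l{\left(s \right)} = 6 + 5 = 11$)
$\left(1 - 4\right) l{\left(r \right)} 145 - 7 = \left(1 - 4\right) 11 \cdot 145 - 7 = \left(-3\right) 11 \cdot 145 - 7 = \left(-33\right) 145 - 7 = -4785 - 7 = -4792$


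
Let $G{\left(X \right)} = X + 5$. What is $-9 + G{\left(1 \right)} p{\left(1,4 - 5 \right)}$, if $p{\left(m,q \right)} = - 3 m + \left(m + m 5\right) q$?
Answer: $-63$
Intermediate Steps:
$p{\left(m,q \right)} = - 3 m + 6 m q$ ($p{\left(m,q \right)} = - 3 m + \left(m + 5 m\right) q = - 3 m + 6 m q$)
$G{\left(X \right)} = 5 + X$
$-9 + G{\left(1 \right)} p{\left(1,4 - 5 \right)} = -9 + \left(5 + 1\right) 3 \cdot 1 \left(-1 + 2 \left(4 - 5\right)\right) = -9 + 6 \cdot 3 \cdot 1 \left(-1 + 2 \left(4 - 5\right)\right) = -9 + 6 \cdot 3 \cdot 1 \left(-1 + 2 \left(-1\right)\right) = -9 + 6 \cdot 3 \cdot 1 \left(-1 - 2\right) = -9 + 6 \cdot 3 \cdot 1 \left(-3\right) = -9 + 6 \left(-9\right) = -9 - 54 = -63$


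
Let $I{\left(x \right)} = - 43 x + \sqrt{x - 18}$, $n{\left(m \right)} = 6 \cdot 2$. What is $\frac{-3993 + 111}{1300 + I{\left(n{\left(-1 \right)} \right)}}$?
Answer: $- \frac{1521744}{307331} + \frac{1941 i \sqrt{6}}{307331} \approx -4.9515 + 0.01547 i$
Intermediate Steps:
$n{\left(m \right)} = 12$
$I{\left(x \right)} = \sqrt{-18 + x} - 43 x$ ($I{\left(x \right)} = - 43 x + \sqrt{-18 + x} = \sqrt{-18 + x} - 43 x$)
$\frac{-3993 + 111}{1300 + I{\left(n{\left(-1 \right)} \right)}} = \frac{-3993 + 111}{1300 + \left(\sqrt{-18 + 12} - 516\right)} = - \frac{3882}{1300 - \left(516 - \sqrt{-6}\right)} = - \frac{3882}{1300 - \left(516 - i \sqrt{6}\right)} = - \frac{3882}{784 + i \sqrt{6}}$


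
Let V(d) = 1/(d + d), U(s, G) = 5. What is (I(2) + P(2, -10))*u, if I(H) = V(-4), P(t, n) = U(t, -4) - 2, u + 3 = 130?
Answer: 2921/8 ≈ 365.13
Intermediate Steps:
u = 127 (u = -3 + 130 = 127)
P(t, n) = 3 (P(t, n) = 5 - 2 = 3)
V(d) = 1/(2*d)
I(H) = -1/8 (I(H) = (1/2)/(-4) = (1/2)*(-1/4) = -1/8)
(I(2) + P(2, -10))*u = (-1/8 + 3)*127 = (23/8)*127 = 2921/8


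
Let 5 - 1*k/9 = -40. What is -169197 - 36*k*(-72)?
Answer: 880563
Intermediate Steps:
k = 405 (k = 45 - 9*(-40) = 45 + 360 = 405)
-169197 - 36*k*(-72) = -169197 - 36*405*(-72) = -169197 - 14580*(-72) = -169197 + 1049760 = 880563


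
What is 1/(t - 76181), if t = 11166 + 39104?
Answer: -1/25911 ≈ -3.8594e-5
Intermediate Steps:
t = 50270
1/(t - 76181) = 1/(50270 - 76181) = 1/(-25911) = -1/25911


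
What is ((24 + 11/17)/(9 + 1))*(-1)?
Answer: -419/170 ≈ -2.4647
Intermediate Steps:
((24 + 11/17)/(9 + 1))*(-1) = ((24 + 11*(1/17))/10)*(-1) = ((24 + 11/17)*(1/10))*(-1) = ((419/17)*(1/10))*(-1) = (419/170)*(-1) = -419/170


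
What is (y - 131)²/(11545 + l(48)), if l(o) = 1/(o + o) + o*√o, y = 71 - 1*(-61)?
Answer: 106398816/1227356223169 - 1769472*√3/1227356223169 ≈ 8.4192e-5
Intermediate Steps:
y = 132 (y = 71 + 61 = 132)
l(o) = o^(3/2) + 1/(2*o) (l(o) = 1/(2*o) + o^(3/2) = o^(3/2) + 1/(2*o))
(y - 131)²/(11545 + l(48)) = (132 - 131)²/(11545 + (½ + 48^(5/2))/48) = 1²/(11545 + (½ + 9216*√3)/48) = 1/(11545 + (1/96 + 192*√3)) = 1/(1108321/96 + 192*√3)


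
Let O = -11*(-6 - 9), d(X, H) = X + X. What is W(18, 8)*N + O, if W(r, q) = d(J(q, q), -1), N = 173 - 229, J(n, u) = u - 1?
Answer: -619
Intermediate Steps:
J(n, u) = -1 + u
N = -56
d(X, H) = 2*X
O = 165 (O = -11*(-15) = 165)
W(r, q) = -2 + 2*q (W(r, q) = 2*(-1 + q) = -2 + 2*q)
W(18, 8)*N + O = (-2 + 2*8)*(-56) + 165 = (-2 + 16)*(-56) + 165 = 14*(-56) + 165 = -784 + 165 = -619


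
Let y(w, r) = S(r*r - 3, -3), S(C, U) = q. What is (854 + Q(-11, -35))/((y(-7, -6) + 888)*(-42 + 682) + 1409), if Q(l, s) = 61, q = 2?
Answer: 915/571009 ≈ 0.0016024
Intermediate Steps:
S(C, U) = 2
y(w, r) = 2
(854 + Q(-11, -35))/((y(-7, -6) + 888)*(-42 + 682) + 1409) = (854 + 61)/((2 + 888)*(-42 + 682) + 1409) = 915/(890*640 + 1409) = 915/(569600 + 1409) = 915/571009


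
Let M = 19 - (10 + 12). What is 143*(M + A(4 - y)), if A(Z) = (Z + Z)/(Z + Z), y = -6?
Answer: -286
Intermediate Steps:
A(Z) = 1 (A(Z) = (2*Z)/((2*Z)) = (2*Z)*(1/(2*Z)) = 1)
M = -3 (M = 19 - 1*22 = 19 - 22 = -3)
143*(M + A(4 - y)) = 143*(-3 + 1) = 143*(-2) = -286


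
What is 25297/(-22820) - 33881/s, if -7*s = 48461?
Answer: 12204761/3224140 ≈ 3.7854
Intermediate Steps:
s = -6923 (s = -⅐*48461 = -6923)
25297/(-22820) - 33881/s = 25297/(-22820) - 33881/(-6923) = 25297*(-1/22820) - 33881*(-1/6923) = -25297/22820 + 33881/6923 = 12204761/3224140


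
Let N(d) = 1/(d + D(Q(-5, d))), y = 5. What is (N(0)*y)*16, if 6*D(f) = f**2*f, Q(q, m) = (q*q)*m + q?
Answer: -96/25 ≈ -3.8400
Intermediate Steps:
Q(q, m) = q + m*q**2 (Q(q, m) = q**2*m + q = m*q**2 + q = q + m*q**2)
D(f) = f**3/6 (D(f) = (f**2*f)/6 = f**3/6)
N(d) = 1/(d + (-5 + 25*d)**3/6) (N(d) = 1/(d + (-5*(1 + d*(-5)))**3/6) = 1/(d + (-5*(1 - 5*d))**3/6) = 1/(d + (-5 + 25*d)**3/6))
(N(0)*y)*16 = ((6/(6*0 + 125*(-1 + 5*0)**3))*5)*16 = ((6/(0 + 125*(-1 + 0)**3))*5)*16 = ((6/(0 + 125*(-1)**3))*5)*16 = ((6/(0 + 125*(-1)))*5)*16 = ((6/(0 - 125))*5)*16 = ((6/(-125))*5)*16 = ((6*(-1/125))*5)*16 = -6/125*5*16 = -6/25*16 = -96/25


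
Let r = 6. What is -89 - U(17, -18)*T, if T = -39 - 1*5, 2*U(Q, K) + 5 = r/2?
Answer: -133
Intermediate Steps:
U(Q, K) = -1 (U(Q, K) = -5/2 + (6/2)/2 = -5/2 + (6*(½))/2 = -5/2 + (½)*3 = -5/2 + 3/2 = -1)
T = -44 (T = -39 - 5 = -44)
-89 - U(17, -18)*T = -89 - (-1)*(-44) = -89 - 1*44 = -89 - 44 = -133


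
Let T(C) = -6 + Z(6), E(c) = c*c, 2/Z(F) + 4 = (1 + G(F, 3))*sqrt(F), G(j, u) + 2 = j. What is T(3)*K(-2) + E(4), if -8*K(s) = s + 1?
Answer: 4089/268 + 5*sqrt(6)/536 ≈ 15.280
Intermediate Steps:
G(j, u) = -2 + j
Z(F) = 2/(-4 + sqrt(F)*(-1 + F)) (Z(F) = 2/(-4 + (1 + (-2 + F))*sqrt(F)) = 2/(-4 + (-1 + F)*sqrt(F)) = 2/(-4 + sqrt(F)*(-1 + F)))
E(c) = c**2
T(C) = -6 + 2/(-4 + 5*sqrt(6)) (T(C) = -6 + 2/(-4 + 6**(3/2) - sqrt(6)) = -6 + 2/(-4 + 6*sqrt(6) - sqrt(6)) = -6 + 2/(-4 + 5*sqrt(6)))
K(s) = -1/8 - s/8 (K(s) = -(s + 1)/8 = -(1 + s)/8 = -1/8 - s/8)
T(3)*K(-2) + E(4) = (-398/67 + 5*sqrt(6)/67)*(-1/8 - 1/8*(-2)) + 4**2 = (-398/67 + 5*sqrt(6)/67)*(-1/8 + 1/4) + 16 = (-398/67 + 5*sqrt(6)/67)*(1/8) + 16 = (-199/268 + 5*sqrt(6)/536) + 16 = 4089/268 + 5*sqrt(6)/536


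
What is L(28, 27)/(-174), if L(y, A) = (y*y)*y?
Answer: -10976/87 ≈ -126.16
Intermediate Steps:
L(y, A) = y**3 (L(y, A) = y**2*y = y**3)
L(28, 27)/(-174) = 28**3/(-174) = 21952*(-1/174) = -10976/87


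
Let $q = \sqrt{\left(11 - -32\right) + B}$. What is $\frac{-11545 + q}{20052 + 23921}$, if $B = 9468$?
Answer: $- \frac{11545}{43973} + \frac{\sqrt{9511}}{43973} \approx -0.26033$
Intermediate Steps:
$q = \sqrt{9511}$ ($q = \sqrt{\left(11 - -32\right) + 9468} = \sqrt{\left(11 + 32\right) + 9468} = \sqrt{43 + 9468} = \sqrt{9511} \approx 97.524$)
$\frac{-11545 + q}{20052 + 23921} = \frac{-11545 + \sqrt{9511}}{20052 + 23921} = \frac{-11545 + \sqrt{9511}}{43973} = \left(-11545 + \sqrt{9511}\right) \frac{1}{43973} = - \frac{11545}{43973} + \frac{\sqrt{9511}}{43973}$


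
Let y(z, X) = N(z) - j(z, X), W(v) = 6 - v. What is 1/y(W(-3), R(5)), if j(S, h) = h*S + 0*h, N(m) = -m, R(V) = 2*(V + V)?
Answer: -1/189 ≈ -0.0052910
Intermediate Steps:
R(V) = 4*V (R(V) = 2*(2*V) = 4*V)
j(S, h) = S*h (j(S, h) = S*h + 0 = S*h)
y(z, X) = -z - X*z (y(z, X) = -z - z*X = -z - X*z)
1/y(W(-3), R(5)) = 1/((6 - 1*(-3))*(-1 - 4*5)) = 1/((6 + 3)*(-1 - 1*20)) = 1/(9*(-1 - 20)) = 1/(9*(-21)) = 1/(-189) = -1/189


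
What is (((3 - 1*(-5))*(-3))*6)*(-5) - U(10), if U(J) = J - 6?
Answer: 716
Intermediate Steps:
U(J) = -6 + J
(((3 - 1*(-5))*(-3))*6)*(-5) - U(10) = (((3 - 1*(-5))*(-3))*6)*(-5) - (-6 + 10) = (((3 + 5)*(-3))*6)*(-5) - 1*4 = ((8*(-3))*6)*(-5) - 4 = -24*6*(-5) - 4 = -144*(-5) - 4 = 720 - 4 = 716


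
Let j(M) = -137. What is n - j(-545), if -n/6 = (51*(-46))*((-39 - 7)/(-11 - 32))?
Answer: 653387/43 ≈ 15195.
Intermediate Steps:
n = 647496/43 (n = -6*51*(-46)*(-39 - 7)/(-11 - 32) = -(-14076)*(-46/(-43)) = -(-14076)*(-46*(-1/43)) = -(-14076)*46/43 = -6*(-107916/43) = 647496/43 ≈ 15058.)
n - j(-545) = 647496/43 - 1*(-137) = 647496/43 + 137 = 653387/43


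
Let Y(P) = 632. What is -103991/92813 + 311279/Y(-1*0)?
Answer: 28825015515/58657816 ≈ 491.41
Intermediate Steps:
-103991/92813 + 311279/Y(-1*0) = -103991/92813 + 311279/632 = 28825015515/58657816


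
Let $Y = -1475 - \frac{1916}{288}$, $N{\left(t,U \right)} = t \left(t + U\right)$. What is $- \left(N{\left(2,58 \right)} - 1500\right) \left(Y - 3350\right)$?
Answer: $- \frac{40006085}{6} \approx -6.6677 \cdot 10^{6}$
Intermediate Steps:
$N{\left(t,U \right)} = t \left(U + t\right)$
$Y = - \frac{106679}{72}$ ($Y = -1475 - \frac{479}{72} = - \frac{106679}{72} \approx -1481.7$)
$- \left(N{\left(2,58 \right)} - 1500\right) \left(Y - 3350\right) = - \left(2 \left(58 + 2\right) - 1500\right) \left(- \frac{106679}{72} - 3350\right) = - \frac{\left(2 \cdot 60 - 1500\right) \left(-347879\right)}{72} = - \frac{\left(120 - 1500\right) \left(-347879\right)}{72} = - \frac{\left(-1380\right) \left(-347879\right)}{72} = \left(-1\right) \frac{40006085}{6} = - \frac{40006085}{6}$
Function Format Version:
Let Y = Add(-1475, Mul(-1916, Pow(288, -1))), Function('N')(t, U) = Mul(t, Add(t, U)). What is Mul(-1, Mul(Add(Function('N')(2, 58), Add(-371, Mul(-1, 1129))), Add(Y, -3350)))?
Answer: Rational(-40006085, 6) ≈ -6.6677e+6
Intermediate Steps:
Function('N')(t, U) = Mul(t, Add(U, t))
Y = Rational(-106679, 72) (Y = Add(-1475, Mul(-1916, Rational(1, 288))) = Add(-1475, Rational(-479, 72)) = Rational(-106679, 72) ≈ -1481.7)
Mul(-1, Mul(Add(Function('N')(2, 58), Add(-371, Mul(-1, 1129))), Add(Y, -3350))) = Mul(-1, Mul(Add(Mul(2, Add(58, 2)), Add(-371, Mul(-1, 1129))), Add(Rational(-106679, 72), -3350))) = Mul(-1, Mul(Add(Mul(2, 60), Add(-371, -1129)), Rational(-347879, 72))) = Mul(-1, Mul(Add(120, -1500), Rational(-347879, 72))) = Mul(-1, Mul(-1380, Rational(-347879, 72))) = Mul(-1, Rational(40006085, 6)) = Rational(-40006085, 6)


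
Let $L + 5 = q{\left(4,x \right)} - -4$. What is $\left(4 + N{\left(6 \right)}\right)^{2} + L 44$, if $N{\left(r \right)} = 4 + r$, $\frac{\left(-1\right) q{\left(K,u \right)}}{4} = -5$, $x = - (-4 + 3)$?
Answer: $1032$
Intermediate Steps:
$x = 1$ ($x = \left(-1\right) \left(-1\right) = 1$)
$q{\left(K,u \right)} = 20$ ($q{\left(K,u \right)} = \left(-4\right) \left(-5\right) = 20$)
$L = 19$ ($L = -5 + \left(20 - -4\right) = -5 + \left(20 + 4\right) = -5 + 24 = 19$)
$\left(4 + N{\left(6 \right)}\right)^{2} + L 44 = \left(4 + \left(4 + 6\right)\right)^{2} + 19 \cdot 44 = \left(4 + 10\right)^{2} + 836 = 14^{2} + 836 = 196 + 836 = 1032$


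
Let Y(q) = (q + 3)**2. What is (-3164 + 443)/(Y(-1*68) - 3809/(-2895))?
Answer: -7877295/12235184 ≈ -0.64382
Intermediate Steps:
Y(q) = (3 + q)**2
(-3164 + 443)/(Y(-1*68) - 3809/(-2895)) = (-3164 + 443)/((3 - 1*68)**2 - 3809/(-2895)) = -2721/((3 - 68)**2 - 3809*(-1/2895)) = -2721/((-65)**2 + 3809/2895) = -2721/(4225 + 3809/2895) = -2721/12235184/2895 = -2721*2895/12235184 = -7877295/12235184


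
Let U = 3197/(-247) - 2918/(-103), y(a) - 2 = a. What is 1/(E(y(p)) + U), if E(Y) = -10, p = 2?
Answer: 25441/137045 ≈ 0.18564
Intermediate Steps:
y(a) = 2 + a
U = 391455/25441 (U = 3197*(-1/247) - 2918*(-1/103) = -3197/247 + 2918/103 = 391455/25441 ≈ 15.387)
1/(E(y(p)) + U) = 1/(-10 + 391455/25441) = 1/(137045/25441) = 25441/137045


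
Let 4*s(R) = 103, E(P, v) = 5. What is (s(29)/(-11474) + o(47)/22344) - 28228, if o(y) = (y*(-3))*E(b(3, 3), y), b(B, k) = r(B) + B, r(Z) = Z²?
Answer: -150770078027/5341147 ≈ -28228.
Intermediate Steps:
b(B, k) = B + B² (b(B, k) = B² + B = B + B²)
s(R) = 103/4 (s(R) = (¼)*103 = 103/4)
o(y) = -15*y (o(y) = (y*(-3))*5 = -3*y*5 = -15*y)
(s(29)/(-11474) + o(47)/22344) - 28228 = ((103/4)/(-11474) - 15*47/22344) - 28228 = ((103/4)*(-1/11474) - 705*1/22344) - 28228 = (-103/45896 - 235/7448) - 28228 = -180511/5341147 - 28228 = -150770078027/5341147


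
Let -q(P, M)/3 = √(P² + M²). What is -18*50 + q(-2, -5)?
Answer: -900 - 3*√29 ≈ -916.16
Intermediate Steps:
q(P, M) = -3*√(M² + P²) (q(P, M) = -3*√(P² + M²) = -3*√(M² + P²))
-18*50 + q(-2, -5) = -18*50 - 3*√((-5)² + (-2)²) = -900 - 3*√(25 + 4) = -900 - 3*√29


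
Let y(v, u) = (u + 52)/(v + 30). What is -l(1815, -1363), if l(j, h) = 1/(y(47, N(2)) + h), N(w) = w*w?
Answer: 11/14985 ≈ 0.00073407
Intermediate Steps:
N(w) = w²
y(v, u) = (52 + u)/(30 + v)
l(j, h) = 1/(8/11 + h) (l(j, h) = 1/((52 + 2²)/(30 + 47) + h) = 1/((52 + 4)/77 + h) = 1/((1/77)*56 + h) = 1/(8/11 + h))
-l(1815, -1363) = -11/(8 + 11*(-1363)) = -11/(8 - 14993) = -11/(-14985) = -11*(-1)/14985 = -1*(-11/14985) = 11/14985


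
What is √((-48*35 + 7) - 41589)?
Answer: I*√43262 ≈ 208.0*I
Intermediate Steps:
√((-48*35 + 7) - 41589) = √((-1680 + 7) - 41589) = √(-1673 - 41589) = √(-43262) = I*√43262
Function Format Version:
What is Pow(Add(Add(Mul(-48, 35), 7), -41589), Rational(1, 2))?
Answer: Mul(I, Pow(43262, Rational(1, 2))) ≈ Mul(208.00, I)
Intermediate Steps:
Pow(Add(Add(Mul(-48, 35), 7), -41589), Rational(1, 2)) = Pow(Add(Add(-1680, 7), -41589), Rational(1, 2)) = Pow(Add(-1673, -41589), Rational(1, 2)) = Pow(-43262, Rational(1, 2)) = Mul(I, Pow(43262, Rational(1, 2)))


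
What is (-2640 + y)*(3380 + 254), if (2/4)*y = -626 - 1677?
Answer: -26331964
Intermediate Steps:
y = -4606 (y = 2*(-626 - 1677) = 2*(-2303) = -4606)
(-2640 + y)*(3380 + 254) = (-2640 - 4606)*(3380 + 254) = -7246*3634 = -26331964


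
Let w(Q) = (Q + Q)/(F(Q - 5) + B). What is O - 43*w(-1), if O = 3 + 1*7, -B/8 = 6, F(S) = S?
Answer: 227/27 ≈ 8.4074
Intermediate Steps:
B = -48 (B = -8*6 = -48)
O = 10 (O = 3 + 7 = 10)
w(Q) = 2*Q/(-53 + Q) (w(Q) = (Q + Q)/((Q - 5) - 48) = (2*Q)/((-5 + Q) - 48) = (2*Q)/(-53 + Q) = 2*Q/(-53 + Q))
O - 43*w(-1) = 10 - 86*(-1)/(-53 - 1) = 10 - 86*(-1)/(-54) = 10 - 86*(-1)*(-1)/54 = 10 - 43*1/27 = 10 - 43/27 = 227/27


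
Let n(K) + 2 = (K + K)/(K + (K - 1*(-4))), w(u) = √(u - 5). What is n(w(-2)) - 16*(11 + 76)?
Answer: (-1393*√7 + 2788*I)/(√7 - 2*I) ≈ -1393.4 + 0.48105*I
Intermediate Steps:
w(u) = √(-5 + u)
n(K) = -2 + 2*K/(4 + 2*K) (n(K) = -2 + (K + K)/(K + (K - 1*(-4))) = -2 + (2*K)/(K + (K + 4)) = -2 + (2*K)/(K + (4 + K)) = -2 + (2*K)/(4 + 2*K) = -2 + 2*K/(4 + 2*K))
n(w(-2)) - 16*(11 + 76) = (-4 - √(-5 - 2))/(2 + √(-5 - 2)) - 16*(11 + 76) = (-4 - √(-7))/(2 + √(-7)) - 16*87 = (-4 - I*√7)/(2 + I*√7) - 1392 = -1392 + (-4 - I*√7)/(2 + I*√7)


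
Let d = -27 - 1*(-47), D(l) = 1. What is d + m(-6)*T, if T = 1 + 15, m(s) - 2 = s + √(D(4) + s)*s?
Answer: -44 - 96*I*√5 ≈ -44.0 - 214.66*I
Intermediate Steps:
d = 20 (d = -27 + 47 = 20)
m(s) = 2 + s + s*√(1 + s) (m(s) = 2 + (s + √(1 + s)*s) = 2 + (s + s*√(1 + s)) = 2 + s + s*√(1 + s))
T = 16
d + m(-6)*T = 20 + (2 - 6 - 6*√(1 - 6))*16 = 20 + (2 - 6 - 6*I*√5)*16 = 20 + (-4 - 6*I*√5)*16 = 20 + (-64 - 96*I*√5) = -44 - 96*I*√5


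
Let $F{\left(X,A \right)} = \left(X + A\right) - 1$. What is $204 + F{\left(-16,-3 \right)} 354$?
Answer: $-6876$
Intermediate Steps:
$F{\left(X,A \right)} = -1 + A + X$ ($F{\left(X,A \right)} = \left(A + X\right) - 1 = -1 + A + X$)
$204 + F{\left(-16,-3 \right)} 354 = 204 + \left(-1 - 3 - 16\right) 354 = 204 - 7080 = -6876$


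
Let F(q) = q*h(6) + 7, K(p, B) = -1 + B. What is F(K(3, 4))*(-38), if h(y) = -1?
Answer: -152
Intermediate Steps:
F(q) = 7 - q (F(q) = q*(-1) + 7 = -q + 7 = 7 - q)
F(K(3, 4))*(-38) = (7 - (-1 + 4))*(-38) = (7 - 1*3)*(-38) = (7 - 3)*(-38) = 4*(-38) = -152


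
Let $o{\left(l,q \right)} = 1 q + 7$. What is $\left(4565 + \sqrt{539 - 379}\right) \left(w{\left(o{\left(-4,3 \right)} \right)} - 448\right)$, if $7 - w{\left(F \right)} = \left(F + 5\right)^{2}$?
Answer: $-3040290 - 2664 \sqrt{10} \approx -3.0487 \cdot 10^{6}$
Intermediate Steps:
$o{\left(l,q \right)} = 7 + q$ ($o{\left(l,q \right)} = q + 7 = 7 + q$)
$w{\left(F \right)} = 7 - \left(5 + F\right)^{2}$ ($w{\left(F \right)} = 7 - \left(F + 5\right)^{2} = 7 - \left(5 + F\right)^{2}$)
$\left(4565 + \sqrt{539 - 379}\right) \left(w{\left(o{\left(-4,3 \right)} \right)} - 448\right) = \left(4565 + \sqrt{539 - 379}\right) \left(\left(7 - \left(5 + \left(7 + 3\right)\right)^{2}\right) - 448\right) = \left(4565 + \sqrt{160}\right) \left(\left(7 - \left(5 + 10\right)^{2}\right) - 448\right) = \left(4565 + 4 \sqrt{10}\right) \left(\left(7 - 15^{2}\right) - 448\right) = \left(4565 + 4 \sqrt{10}\right) \left(\left(7 - 225\right) - 448\right) = \left(4565 + 4 \sqrt{10}\right) \left(-218 - 448\right) = \left(4565 + 4 \sqrt{10}\right) \left(-666\right) = -3040290 - 2664 \sqrt{10}$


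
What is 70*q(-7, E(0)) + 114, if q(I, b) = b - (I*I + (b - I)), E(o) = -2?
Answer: -3806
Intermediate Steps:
q(I, b) = I - I² (q(I, b) = b - (I² + (b - I)) = b - (b + I² - I) = b + (I - b - I²) = I - I²)
70*q(-7, E(0)) + 114 = 70*(-7*(1 - 1*(-7))) + 114 = 70*(-7*(1 + 7)) + 114 = 70*(-7*8) + 114 = 70*(-56) + 114 = -3920 + 114 = -3806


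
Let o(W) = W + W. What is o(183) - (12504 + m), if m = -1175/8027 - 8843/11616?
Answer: -1131682297655/93241632 ≈ -12137.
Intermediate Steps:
m = -84631561/93241632 (m = -1175*1/8027 - 8843*1/11616 = -1175/8027 - 8843/11616 = -84631561/93241632 ≈ -0.90766)
o(W) = 2*W
o(183) - (12504 + m) = 2*183 - (12504 - 84631561/93241632) = 366 - 1*1165808734967/93241632 = 366 - 1165808734967/93241632 = -1131682297655/93241632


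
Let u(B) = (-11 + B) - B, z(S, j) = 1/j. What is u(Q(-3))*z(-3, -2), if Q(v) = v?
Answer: 11/2 ≈ 5.5000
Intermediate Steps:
u(B) = -11
u(Q(-3))*z(-3, -2) = -11/(-2) = -11*(-1/2) = 11/2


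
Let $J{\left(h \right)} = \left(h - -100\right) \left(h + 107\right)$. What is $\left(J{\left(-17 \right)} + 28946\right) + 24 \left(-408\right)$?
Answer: $26624$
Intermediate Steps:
$J{\left(h \right)} = \left(100 + h\right) \left(107 + h\right)$ ($J{\left(h \right)} = \left(h + 100\right) \left(107 + h\right) = \left(100 + h\right) \left(107 + h\right)$)
$\left(J{\left(-17 \right)} + 28946\right) + 24 \left(-408\right) = \left(\left(10700 + \left(-17\right)^{2} + 207 \left(-17\right)\right) + 28946\right) + 24 \left(-408\right) = \left(\left(10700 + 289 - 3519\right) + 28946\right) - 9792 = \left(7470 + 28946\right) - 9792 = 36416 - 9792 = 26624$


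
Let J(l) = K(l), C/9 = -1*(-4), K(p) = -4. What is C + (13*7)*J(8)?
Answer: -328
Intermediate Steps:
C = 36 (C = 9*(-1*(-4)) = 9*4 = 36)
J(l) = -4
C + (13*7)*J(8) = 36 + (13*7)*(-4) = 36 + 91*(-4) = 36 - 364 = -328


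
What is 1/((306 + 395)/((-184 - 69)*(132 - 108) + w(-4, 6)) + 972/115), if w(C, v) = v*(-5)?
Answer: 701730/5850529 ≈ 0.11994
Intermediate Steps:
w(C, v) = -5*v
1/((306 + 395)/((-184 - 69)*(132 - 108) + w(-4, 6)) + 972/115) = 1/((306 + 395)/((-184 - 69)*(132 - 108) - 5*6) + 972/115) = 1/(701/(-253*24 - 30) + 972*(1/115)) = 1/(701/(-6072 - 30) + 972/115) = 1/(701/(-6102) + 972/115) = 1/(701*(-1/6102) + 972/115) = 1/(-701/6102 + 972/115) = 1/(5850529/701730) = 701730/5850529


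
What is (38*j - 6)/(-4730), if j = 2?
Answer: -7/473 ≈ -0.014799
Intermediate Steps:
(38*j - 6)/(-4730) = (38*2 - 6)/(-4730) = (76 - 6)*(-1/4730) = 70*(-1/4730) = -7/473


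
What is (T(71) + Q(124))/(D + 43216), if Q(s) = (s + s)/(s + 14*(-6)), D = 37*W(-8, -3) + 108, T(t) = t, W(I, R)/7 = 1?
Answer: 386/217915 ≈ 0.0017713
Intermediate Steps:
W(I, R) = 7 (W(I, R) = 7*1 = 7)
D = 367 (D = 37*7 + 108 = 259 + 108 = 367)
Q(s) = 2*s/(-84 + s) (Q(s) = (2*s)/(s - 84) = (2*s)/(-84 + s) = 2*s/(-84 + s))
(T(71) + Q(124))/(D + 43216) = (71 + 2*124/(-84 + 124))/(367 + 43216) = (71 + 2*124/40)/43583 = (71 + 2*124*(1/40))*(1/43583) = (71 + 31/5)*(1/43583) = (386/5)*(1/43583) = 386/217915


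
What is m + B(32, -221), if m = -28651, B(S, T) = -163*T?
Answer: 7372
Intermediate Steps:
m + B(32, -221) = -28651 - 163*(-221) = -28651 + 36023 = 7372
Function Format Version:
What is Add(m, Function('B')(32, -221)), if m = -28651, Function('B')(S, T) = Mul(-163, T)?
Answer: 7372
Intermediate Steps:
Add(m, Function('B')(32, -221)) = Add(-28651, Mul(-163, -221)) = Add(-28651, 36023) = 7372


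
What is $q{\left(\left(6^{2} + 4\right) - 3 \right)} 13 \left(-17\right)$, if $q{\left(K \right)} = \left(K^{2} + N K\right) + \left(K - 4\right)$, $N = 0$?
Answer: $-309842$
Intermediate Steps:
$q{\left(K \right)} = -4 + K + K^{2}$ ($q{\left(K \right)} = \left(K^{2} + 0 K\right) + \left(K - 4\right) = \left(K^{2} + 0\right) + \left(-4 + K\right) = K^{2} + \left(-4 + K\right) = -4 + K + K^{2}$)
$q{\left(\left(6^{2} + 4\right) - 3 \right)} 13 \left(-17\right) = \left(-4 + \left(\left(6^{2} + 4\right) - 3\right) + \left(\left(6^{2} + 4\right) - 3\right)^{2}\right) 13 \left(-17\right) = \left(-4 + \left(\left(36 + 4\right) - 3\right) + \left(\left(36 + 4\right) - 3\right)^{2}\right) 13 \left(-17\right) = \left(-4 + \left(40 - 3\right) + \left(40 - 3\right)^{2}\right) 13 \left(-17\right) = \left(-4 + 37 + 37^{2}\right) 13 \left(-17\right) = \left(-4 + 37 + 1369\right) 13 \left(-17\right) = 1402 \cdot 13 \left(-17\right) = 18226 \left(-17\right) = -309842$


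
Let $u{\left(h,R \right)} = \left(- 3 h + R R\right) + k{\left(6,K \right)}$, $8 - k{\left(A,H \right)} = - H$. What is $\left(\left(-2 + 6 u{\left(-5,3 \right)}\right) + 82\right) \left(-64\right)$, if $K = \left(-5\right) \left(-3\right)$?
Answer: $-23168$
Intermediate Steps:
$K = 15$
$k{\left(A,H \right)} = 8 + H$ ($k{\left(A,H \right)} = 8 - - H = 8 + H$)
$u{\left(h,R \right)} = 23 + R^{2} - 3 h$ ($u{\left(h,R \right)} = \left(- 3 h + R R\right) + \left(8 + 15\right) = \left(- 3 h + R^{2}\right) + 23 = \left(R^{2} - 3 h\right) + 23 = 23 + R^{2} - 3 h$)
$\left(\left(-2 + 6 u{\left(-5,3 \right)}\right) + 82\right) \left(-64\right) = \left(\left(-2 + 6 \left(23 + 3^{2} - -15\right)\right) + 82\right) \left(-64\right) = \left(\left(-2 + 6 \left(23 + 9 + 15\right)\right) + 82\right) \left(-64\right) = \left(\left(-2 + 6 \cdot 47\right) + 82\right) \left(-64\right) = \left(\left(-2 + 282\right) + 82\right) \left(-64\right) = \left(280 + 82\right) \left(-64\right) = 362 \left(-64\right) = -23168$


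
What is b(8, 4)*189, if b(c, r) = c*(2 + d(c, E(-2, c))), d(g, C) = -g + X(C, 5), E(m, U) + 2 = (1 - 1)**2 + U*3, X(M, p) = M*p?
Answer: 157248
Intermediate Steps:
E(m, U) = -2 + 3*U (E(m, U) = -2 + ((1 - 1)**2 + U*3) = -2 + (0**2 + 3*U) = -2 + (0 + 3*U) = -2 + 3*U)
d(g, C) = -g + 5*C (d(g, C) = -g + C*5 = -g + 5*C)
b(c, r) = c*(-8 + 14*c) (b(c, r) = c*(2 + (-c + 5*(-2 + 3*c))) = c*(2 + (-c + (-10 + 15*c))) = c*(2 + (-10 + 14*c)) = c*(-8 + 14*c))
b(8, 4)*189 = (2*8*(-4 + 7*8))*189 = (2*8*(-4 + 56))*189 = (2*8*52)*189 = 832*189 = 157248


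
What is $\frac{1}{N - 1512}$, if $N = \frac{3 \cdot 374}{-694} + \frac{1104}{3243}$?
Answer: $- \frac{16309}{24680023} \approx -0.00066082$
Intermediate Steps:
$N = - \frac{20815}{16309}$ ($N = 1122 \left(- \frac{1}{694}\right) + 1104 \cdot \frac{1}{3243} = - \frac{561}{347} + \frac{16}{47} = - \frac{20815}{16309} \approx -1.2763$)
$\frac{1}{N - 1512} = \frac{1}{- \frac{20815}{16309} - 1512} = \frac{1}{- \frac{24680023}{16309}} = - \frac{16309}{24680023}$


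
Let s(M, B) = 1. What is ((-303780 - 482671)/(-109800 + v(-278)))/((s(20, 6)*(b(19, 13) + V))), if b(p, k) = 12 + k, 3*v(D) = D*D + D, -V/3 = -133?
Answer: 2359353/107015056 ≈ 0.022047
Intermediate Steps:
V = 399 (V = -3*(-133) = 399)
v(D) = D/3 + D**2/3 (v(D) = (D*D + D)/3 = (D**2 + D)/3 = (D + D**2)/3 = D/3 + D**2/3)
((-303780 - 482671)/(-109800 + v(-278)))/((s(20, 6)*(b(19, 13) + V))) = ((-303780 - 482671)/(-109800 + (1/3)*(-278)*(1 - 278)))/((1*((12 + 13) + 399))) = (-786451/(-109800 + (1/3)*(-278)*(-277)))/((1*(25 + 399))) = (-786451/(-109800 + 77006/3))/((1*424)) = -786451/(-252394/3)/424 = -786451*(-3/252394)*(1/424) = (2359353/252394)*(1/424) = 2359353/107015056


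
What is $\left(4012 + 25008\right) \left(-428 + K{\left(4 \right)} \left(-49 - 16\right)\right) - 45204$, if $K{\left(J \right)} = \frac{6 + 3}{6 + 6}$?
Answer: $-13880489$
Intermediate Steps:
$K{\left(J \right)} = \frac{3}{4}$ ($K{\left(J \right)} = \frac{9}{12} = 9 \cdot \frac{1}{12} = \frac{3}{4}$)
$\left(4012 + 25008\right) \left(-428 + K{\left(4 \right)} \left(-49 - 16\right)\right) - 45204 = \left(4012 + 25008\right) \left(-428 + \frac{3 \left(-49 - 16\right)}{4}\right) - 45204 = 29020 \left(-428 + \frac{3}{4} \left(-65\right)\right) - 45204 = 29020 \left(-428 - \frac{195}{4}\right) - 45204 = 29020 \left(- \frac{1907}{4}\right) - 45204 = -13835285 - 45204 = -13880489$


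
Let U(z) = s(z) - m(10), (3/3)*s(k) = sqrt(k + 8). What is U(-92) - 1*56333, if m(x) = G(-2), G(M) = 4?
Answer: -56337 + 2*I*sqrt(21) ≈ -56337.0 + 9.1651*I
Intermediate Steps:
s(k) = sqrt(8 + k) (s(k) = sqrt(k + 8) = sqrt(8 + k))
m(x) = 4
U(z) = -4 + sqrt(8 + z) (U(z) = sqrt(8 + z) - 1*4 = sqrt(8 + z) - 4 = -4 + sqrt(8 + z))
U(-92) - 1*56333 = (-4 + sqrt(8 - 92)) - 1*56333 = (-4 + sqrt(-84)) - 56333 = (-4 + 2*I*sqrt(21)) - 56333 = -56337 + 2*I*sqrt(21)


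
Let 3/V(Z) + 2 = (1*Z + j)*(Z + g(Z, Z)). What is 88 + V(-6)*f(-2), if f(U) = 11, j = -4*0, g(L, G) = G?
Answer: 6193/70 ≈ 88.471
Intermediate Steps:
j = 0
V(Z) = 3/(-2 + 2*Z²) (V(Z) = 3/(-2 + (1*Z + 0)*(Z + Z)) = 3/(-2 + (Z + 0)*(2*Z)) = 3/(-2 + Z*(2*Z)) = 3/(-2 + 2*Z²))
88 + V(-6)*f(-2) = 88 + (3/(2*(-1 + (-6)²)))*11 = 88 + (3/(2*(-1 + 36)))*11 = 88 + ((3/2)/35)*11 = 88 + ((3/2)*(1/35))*11 = 88 + (3/70)*11 = 88 + 33/70 = 6193/70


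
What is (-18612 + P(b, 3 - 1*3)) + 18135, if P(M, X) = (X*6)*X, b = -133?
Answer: -477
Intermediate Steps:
P(M, X) = 6*X² (P(M, X) = (6*X)*X = 6*X²)
(-18612 + P(b, 3 - 1*3)) + 18135 = (-18612 + 6*(3 - 1*3)²) + 18135 = (-18612 + 6*(3 - 3)²) + 18135 = (-18612 + 6*0²) + 18135 = (-18612 + 6*0) + 18135 = (-18612 + 0) + 18135 = -18612 + 18135 = -477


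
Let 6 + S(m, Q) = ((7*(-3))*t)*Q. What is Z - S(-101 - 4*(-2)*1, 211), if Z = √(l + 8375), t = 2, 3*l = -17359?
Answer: 8868 + √23298/3 ≈ 8918.9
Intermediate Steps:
l = -17359/3 (l = (⅓)*(-17359) = -17359/3 ≈ -5786.3)
Z = √23298/3 (Z = √(-17359/3 + 8375) = √(7766/3) = √23298/3 ≈ 50.879)
S(m, Q) = -6 - 42*Q (S(m, Q) = -6 + ((7*(-3))*2)*Q = -6 + (-21*2)*Q = -6 - 42*Q)
Z - S(-101 - 4*(-2)*1, 211) = √23298/3 - (-6 - 42*211) = √23298/3 - (-6 - 8862) = √23298/3 - 1*(-8868) = √23298/3 + 8868 = 8868 + √23298/3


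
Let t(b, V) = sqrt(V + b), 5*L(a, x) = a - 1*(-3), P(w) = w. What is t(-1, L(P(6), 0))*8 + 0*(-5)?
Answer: 16*sqrt(5)/5 ≈ 7.1554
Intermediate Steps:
L(a, x) = 3/5 + a/5 (L(a, x) = (a - 1*(-3))/5 = (a + 3)/5 = (3 + a)/5 = 3/5 + a/5)
t(-1, L(P(6), 0))*8 + 0*(-5) = sqrt((3/5 + (1/5)*6) - 1)*8 + 0*(-5) = sqrt((3/5 + 6/5) - 1)*8 + 0 = sqrt(9/5 - 1)*8 + 0 = sqrt(4/5)*8 + 0 = (2*sqrt(5)/5)*8 + 0 = 16*sqrt(5)/5 + 0 = 16*sqrt(5)/5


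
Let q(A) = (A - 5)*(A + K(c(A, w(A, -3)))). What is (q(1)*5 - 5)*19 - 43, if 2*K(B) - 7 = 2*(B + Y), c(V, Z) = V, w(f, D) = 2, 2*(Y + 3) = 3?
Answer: -1658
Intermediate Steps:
Y = -3/2 (Y = -3 + (½)*3 = -3 + 3/2 = -3/2 ≈ -1.5000)
K(B) = 2 + B (K(B) = 7/2 + (2*(B - 3/2))/2 = 7/2 + (2*(-3/2 + B))/2 = 7/2 + (-3 + 2*B)/2 = 7/2 + (-3/2 + B) = 2 + B)
q(A) = (-5 + A)*(2 + 2*A) (q(A) = (A - 5)*(A + (2 + A)) = (-5 + A)*(2 + 2*A))
(q(1)*5 - 5)*19 - 43 = ((-10 - 8*1 + 2*1²)*5 - 5)*19 - 43 = ((-10 - 8 + 2*1)*5 - 5)*19 - 43 = ((-10 - 8 + 2)*5 - 5)*19 - 43 = (-16*5 - 5)*19 - 43 = (-80 - 5)*19 - 43 = -85*19 - 43 = -1615 - 43 = -1658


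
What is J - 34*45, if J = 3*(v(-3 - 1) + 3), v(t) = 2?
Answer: -1515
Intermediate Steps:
J = 15 (J = 3*(2 + 3) = 3*5 = 15)
J - 34*45 = 15 - 34*45 = 15 - 1530 = -1515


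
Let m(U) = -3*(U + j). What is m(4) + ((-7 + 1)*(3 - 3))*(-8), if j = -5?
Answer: 3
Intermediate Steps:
m(U) = 15 - 3*U (m(U) = -3*(U - 5) = -3*(-5 + U) = 15 - 3*U)
m(4) + ((-7 + 1)*(3 - 3))*(-8) = (15 - 3*4) + ((-7 + 1)*(3 - 3))*(-8) = (15 - 12) - 6*0*(-8) = 3 + 0*(-8) = 3 + 0 = 3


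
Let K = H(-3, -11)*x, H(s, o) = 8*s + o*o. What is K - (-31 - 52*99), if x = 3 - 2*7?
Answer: 4112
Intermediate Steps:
H(s, o) = o² + 8*s (H(s, o) = 8*s + o² = o² + 8*s)
x = -11 (x = 3 - 14 = -11)
K = -1067 (K = ((-11)² + 8*(-3))*(-11) = (121 - 24)*(-11) = 97*(-11) = -1067)
K - (-31 - 52*99) = -1067 - (-31 - 52*99) = -1067 - (-31 - 5148) = -1067 - 1*(-5179) = -1067 + 5179 = 4112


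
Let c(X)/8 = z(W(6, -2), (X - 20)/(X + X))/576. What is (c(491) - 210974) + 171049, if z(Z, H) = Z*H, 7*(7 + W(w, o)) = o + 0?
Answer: -2195558269/54992 ≈ -39925.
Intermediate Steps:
W(w, o) = -7 + o/7 (W(w, o) = -7 + (o + 0)/7 = -7 + o/7)
z(Z, H) = H*Z
c(X) = -17*(-20 + X)/(336*X) (c(X) = 8*((((X - 20)/(X + X))*(-7 + (1/7)*(-2)))/576) = 8*((((-20 + X)/((2*X)))*(-7 - 2/7))*(1/576)) = 8*((((-20 + X)*(1/(2*X)))*(-51/7))*(1/576)) = 8*((((-20 + X)/(2*X))*(-51/7))*(1/576)) = 8*(-51*(-20 + X)/(14*X)*(1/576)) = 8*(-17*(-20 + X)/(2688*X)) = -17*(-20 + X)/(336*X))
(c(491) - 210974) + 171049 = ((17/336)*(20 - 1*491)/491 - 210974) + 171049 = ((17/336)*(1/491)*(20 - 491) - 210974) + 171049 = ((17/336)*(1/491)*(-471) - 210974) + 171049 = (-2669/54992 - 210974) + 171049 = -11601884877/54992 + 171049 = -2195558269/54992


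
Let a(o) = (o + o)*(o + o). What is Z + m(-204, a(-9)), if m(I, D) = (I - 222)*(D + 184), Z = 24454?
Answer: -191954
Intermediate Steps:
a(o) = 4*o**2 (a(o) = (2*o)*(2*o) = 4*o**2)
m(I, D) = (-222 + I)*(184 + D)
Z + m(-204, a(-9)) = 24454 + (-40848 - 888*(-9)**2 + 184*(-204) + (4*(-9)**2)*(-204)) = 24454 + (-40848 - 888*81 - 37536 + (4*81)*(-204)) = 24454 + (-40848 - 222*324 - 37536 + 324*(-204)) = 24454 + (-40848 - 71928 - 37536 - 66096) = 24454 - 216408 = -191954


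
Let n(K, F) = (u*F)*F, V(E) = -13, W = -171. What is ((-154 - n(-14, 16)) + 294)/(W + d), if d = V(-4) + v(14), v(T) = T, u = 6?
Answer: 698/85 ≈ 8.2118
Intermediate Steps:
n(K, F) = 6*F**2 (n(K, F) = (6*F)*F = 6*F**2)
d = 1 (d = -13 + 14 = 1)
((-154 - n(-14, 16)) + 294)/(W + d) = ((-154 - 6*16**2) + 294)/(-171 + 1) = ((-154 - 6*256) + 294)/(-170) = ((-154 - 1*1536) + 294)*(-1/170) = ((-154 - 1536) + 294)*(-1/170) = (-1690 + 294)*(-1/170) = -1396*(-1/170) = 698/85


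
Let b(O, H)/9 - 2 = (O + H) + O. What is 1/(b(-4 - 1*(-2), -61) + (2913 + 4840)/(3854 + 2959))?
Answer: -6813/3855218 ≈ -0.0017672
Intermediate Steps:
b(O, H) = 18 + 9*H + 18*O (b(O, H) = 18 + 9*((O + H) + O) = 18 + 9*((H + O) + O) = 18 + 9*(H + 2*O) = 18 + (9*H + 18*O) = 18 + 9*H + 18*O)
1/(b(-4 - 1*(-2), -61) + (2913 + 4840)/(3854 + 2959)) = 1/((18 + 9*(-61) + 18*(-4 - 1*(-2))) + (2913 + 4840)/(3854 + 2959)) = 1/((18 - 549 + 18*(-4 + 2)) + 7753/6813) = 1/((18 - 549 + 18*(-2)) + 7753*(1/6813)) = 1/((18 - 549 - 36) + 7753/6813) = 1/(-567 + 7753/6813) = 1/(-3855218/6813) = -6813/3855218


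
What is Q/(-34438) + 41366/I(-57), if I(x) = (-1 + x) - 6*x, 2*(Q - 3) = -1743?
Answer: 712404481/4890196 ≈ 145.68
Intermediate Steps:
Q = -1737/2 (Q = 3 + (1/2)*(-1743) = 3 - 1743/2 = -1737/2 ≈ -868.50)
I(x) = -1 - 5*x
Q/(-34438) + 41366/I(-57) = -1737/2/(-34438) + 41366/(-1 - 5*(-57)) = -1737/2*(-1/34438) + 41366/(-1 + 285) = 1737/68876 + 41366/284 = 1737/68876 + 41366*(1/284) = 1737/68876 + 20683/142 = 712404481/4890196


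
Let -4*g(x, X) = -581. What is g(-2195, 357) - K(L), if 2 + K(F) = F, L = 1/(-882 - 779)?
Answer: 978333/6644 ≈ 147.25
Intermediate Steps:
g(x, X) = 581/4 (g(x, X) = -1/4*(-581) = 581/4)
L = -1/1661 (L = 1/(-1661) = -1/1661 ≈ -0.00060205)
K(F) = -2 + F
g(-2195, 357) - K(L) = 581/4 - (-2 - 1/1661) = 581/4 - 1*(-3323/1661) = 581/4 + 3323/1661 = 978333/6644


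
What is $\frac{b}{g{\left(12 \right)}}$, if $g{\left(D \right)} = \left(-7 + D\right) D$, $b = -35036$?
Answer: $- \frac{8759}{15} \approx -583.93$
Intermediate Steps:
$g{\left(D \right)} = D \left(-7 + D\right)$
$\frac{b}{g{\left(12 \right)}} = - \frac{35036}{12 \left(-7 + 12\right)} = - \frac{35036}{12 \cdot 5} = - \frac{35036}{60} = \left(-35036\right) \frac{1}{60} = - \frac{8759}{15}$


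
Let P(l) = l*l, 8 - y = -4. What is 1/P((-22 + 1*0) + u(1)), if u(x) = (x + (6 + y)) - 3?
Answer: 1/36 ≈ 0.027778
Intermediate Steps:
y = 12 (y = 8 - 1*(-4) = 8 + 4 = 12)
u(x) = 15 + x (u(x) = (x + (6 + 12)) - 3 = (x + 18) - 3 = (18 + x) - 3 = 15 + x)
P(l) = l²
1/P((-22 + 1*0) + u(1)) = 1/(((-22 + 1*0) + (15 + 1))²) = 1/(((-22 + 0) + 16)²) = 1/((-22 + 16)²) = 1/((-6)²) = 1/36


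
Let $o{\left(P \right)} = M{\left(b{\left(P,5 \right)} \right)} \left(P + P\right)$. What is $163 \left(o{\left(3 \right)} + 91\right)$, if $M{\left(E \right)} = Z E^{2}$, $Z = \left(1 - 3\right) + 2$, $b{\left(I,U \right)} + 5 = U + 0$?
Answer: $14833$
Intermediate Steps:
$b{\left(I,U \right)} = -5 + U$ ($b{\left(I,U \right)} = -5 + \left(U + 0\right) = -5 + U$)
$Z = 0$ ($Z = -2 + 2 = 0$)
$M{\left(E \right)} = 0$ ($M{\left(E \right)} = 0 E^{2} = 0$)
$o{\left(P \right)} = 0$ ($o{\left(P \right)} = 0 \left(P + P\right) = 0 \cdot 2 P = 0$)
$163 \left(o{\left(3 \right)} + 91\right) = 163 \left(0 + 91\right) = 163 \cdot 91 = 14833$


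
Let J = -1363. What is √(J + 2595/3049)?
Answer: 2*I*√3165770602/3049 ≈ 36.907*I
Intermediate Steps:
√(J + 2595/3049) = √(-1363 + 2595/3049) = √(-4153192/3049) = 2*I*√3165770602/3049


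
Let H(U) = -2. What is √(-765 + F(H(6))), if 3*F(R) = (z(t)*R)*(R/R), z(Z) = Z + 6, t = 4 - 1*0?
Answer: I*√6945/3 ≈ 27.779*I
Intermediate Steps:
t = 4 (t = 4 + 0 = 4)
z(Z) = 6 + Z
F(R) = 10*R/3 (F(R) = (((6 + 4)*R)*(R/R))/3 = ((10*R)*1)/3 = (10*R)/3 = 10*R/3)
√(-765 + F(H(6))) = √(-765 + (10/3)*(-2)) = √(-765 - 20/3) = √(-2315/3) = I*√6945/3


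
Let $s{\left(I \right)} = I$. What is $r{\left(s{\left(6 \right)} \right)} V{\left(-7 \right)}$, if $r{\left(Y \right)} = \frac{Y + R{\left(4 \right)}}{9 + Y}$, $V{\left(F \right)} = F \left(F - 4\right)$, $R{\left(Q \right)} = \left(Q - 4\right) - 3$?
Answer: $\frac{77}{5} \approx 15.4$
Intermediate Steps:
$R{\left(Q \right)} = -7 + Q$ ($R{\left(Q \right)} = \left(-4 + Q\right) - 3 = -7 + Q$)
$V{\left(F \right)} = F \left(-4 + F\right)$
$r{\left(Y \right)} = \frac{-3 + Y}{9 + Y}$ ($r{\left(Y \right)} = \frac{Y + \left(-7 + 4\right)}{9 + Y} = \frac{Y - 3}{9 + Y} = \frac{-3 + Y}{9 + Y}$)
$r{\left(s{\left(6 \right)} \right)} V{\left(-7 \right)} = \frac{-3 + 6}{9 + 6} \left(- 7 \left(-4 - 7\right)\right) = \frac{1}{15} \cdot 3 \left(\left(-7\right) \left(-11\right)\right) = \frac{1}{15} \cdot 3 \cdot 77 = \frac{1}{5} \cdot 77 = \frac{77}{5}$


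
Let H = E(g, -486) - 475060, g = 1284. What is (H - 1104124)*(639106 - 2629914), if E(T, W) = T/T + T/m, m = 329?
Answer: 1034324143107784/329 ≈ 3.1438e+12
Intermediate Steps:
E(T, W) = 1 + T/329 (E(T, W) = T/T + T/329 = 1 + T*(1/329) = 1 + T/329)
H = -156293127/329 (H = (1 + (1/329)*1284) - 475060 = (1 + 1284/329) - 475060 = 1613/329 - 475060 = -156293127/329 ≈ -4.7506e+5)
(H - 1104124)*(639106 - 2629914) = (-156293127/329 - 1104124)*(639106 - 2629914) = -519549923/329*(-1990808) = 1034324143107784/329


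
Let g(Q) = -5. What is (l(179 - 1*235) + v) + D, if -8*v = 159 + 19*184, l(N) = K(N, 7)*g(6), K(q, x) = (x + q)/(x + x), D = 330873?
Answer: 2643469/8 ≈ 3.3043e+5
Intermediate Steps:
K(q, x) = (q + x)/(2*x) (K(q, x) = (q + x)/((2*x)) = (q + x)*(1/(2*x)) = (q + x)/(2*x))
l(N) = -5/2 - 5*N/14 (l(N) = ((½)*(N + 7)/7)*(-5) = ((½)*(⅐)*(7 + N))*(-5) = (½ + N/14)*(-5) = -5/2 - 5*N/14)
v = -3655/8 (v = -(159 + 19*184)/8 = -(159 + 3496)/8 = -⅛*3655 = -3655/8 ≈ -456.88)
(l(179 - 1*235) + v) + D = ((-5/2 - 5*(179 - 1*235)/14) - 3655/8) + 330873 = ((-5/2 - 5*(179 - 235)/14) - 3655/8) + 330873 = ((-5/2 - 5/14*(-56)) - 3655/8) + 330873 = ((-5/2 + 20) - 3655/8) + 330873 = (35/2 - 3655/8) + 330873 = -3515/8 + 330873 = 2643469/8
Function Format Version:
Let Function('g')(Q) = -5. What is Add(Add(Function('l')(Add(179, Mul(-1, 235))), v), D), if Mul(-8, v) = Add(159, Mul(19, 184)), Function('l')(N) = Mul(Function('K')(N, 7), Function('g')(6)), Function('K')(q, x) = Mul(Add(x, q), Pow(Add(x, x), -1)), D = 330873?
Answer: Rational(2643469, 8) ≈ 3.3043e+5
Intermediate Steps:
Function('K')(q, x) = Mul(Rational(1, 2), Pow(x, -1), Add(q, x)) (Function('K')(q, x) = Mul(Add(q, x), Pow(Mul(2, x), -1)) = Mul(Add(q, x), Mul(Rational(1, 2), Pow(x, -1))) = Mul(Rational(1, 2), Pow(x, -1), Add(q, x)))
Function('l')(N) = Add(Rational(-5, 2), Mul(Rational(-5, 14), N)) (Function('l')(N) = Mul(Mul(Rational(1, 2), Pow(7, -1), Add(N, 7)), -5) = Mul(Mul(Rational(1, 2), Rational(1, 7), Add(7, N)), -5) = Mul(Add(Rational(1, 2), Mul(Rational(1, 14), N)), -5) = Add(Rational(-5, 2), Mul(Rational(-5, 14), N)))
v = Rational(-3655, 8) (v = Mul(Rational(-1, 8), Add(159, Mul(19, 184))) = Mul(Rational(-1, 8), Add(159, 3496)) = Mul(Rational(-1, 8), 3655) = Rational(-3655, 8) ≈ -456.88)
Add(Add(Function('l')(Add(179, Mul(-1, 235))), v), D) = Add(Add(Add(Rational(-5, 2), Mul(Rational(-5, 14), Add(179, Mul(-1, 235)))), Rational(-3655, 8)), 330873) = Add(Add(Add(Rational(-5, 2), Mul(Rational(-5, 14), Add(179, -235))), Rational(-3655, 8)), 330873) = Add(Add(Add(Rational(-5, 2), Mul(Rational(-5, 14), -56)), Rational(-3655, 8)), 330873) = Add(Add(Add(Rational(-5, 2), 20), Rational(-3655, 8)), 330873) = Add(Add(Rational(35, 2), Rational(-3655, 8)), 330873) = Add(Rational(-3515, 8), 330873) = Rational(2643469, 8)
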